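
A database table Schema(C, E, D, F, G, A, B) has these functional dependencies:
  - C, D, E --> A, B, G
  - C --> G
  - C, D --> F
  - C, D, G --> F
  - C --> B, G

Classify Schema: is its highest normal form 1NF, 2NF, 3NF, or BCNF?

1NF

Candidate key: {C, D, E}. Prime attributes: {C, D, E}.
C --> G breaks BCNF: {C}⁺ = {B, C, G}, so {C} is not a superkey.
Because {G} is non-prime and the left side of C --> G is not a superkey, the relation is not in 3NF.
{C} is a proper subset of the key {C, D, E}, and {C}⁺ contains the non-prime attributes {B, G} — a partial dependency, so 2NF is violated.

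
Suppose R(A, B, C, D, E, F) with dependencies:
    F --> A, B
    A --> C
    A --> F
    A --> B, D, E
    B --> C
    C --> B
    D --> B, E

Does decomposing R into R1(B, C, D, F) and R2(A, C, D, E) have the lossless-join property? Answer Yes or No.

No

The shared attributes are {C, D} and {C, D}⁺ = {B, C, D, E}.
The closure covers neither R1 nor R2 entirely; the join is not lossless.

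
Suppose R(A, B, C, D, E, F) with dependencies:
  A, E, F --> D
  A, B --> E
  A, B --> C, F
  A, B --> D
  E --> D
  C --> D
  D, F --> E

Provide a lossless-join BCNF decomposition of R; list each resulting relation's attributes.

{A, B, C, F}; {A, E, F}; {C, E, F}; {D, E}

Candidate key of the original relation: {A, B}.
Within {A, B, C, D, E, F}: {A, E, F}⁺ ∩ {A, B, C, D, E, F} = {A, D, E, F}, not the whole set, so A, E, F --> D violates BCNF; decompose into {A, D, E, F} and {A, B, C, E, F}.
Within {A, D, E, F}: {E}⁺ ∩ {A, D, E, F} = {D, E}, not the whole set, so E --> D violates BCNF; decompose into {D, E} and {A, E, F}.
{D, E}: every determinant is a superkey — BCNF.
{A, E, F}: every determinant is a superkey — BCNF.
Within {A, B, C, E, F}: {C, F}⁺ ∩ {A, B, C, E, F} = {C, E, F}, not the whole set, so C, F --> E violates BCNF; decompose into {C, E, F} and {A, B, C, F}.
{C, E, F}: every determinant is a superkey — BCNF.
{A, B, C, F}: every determinant is a superkey — BCNF.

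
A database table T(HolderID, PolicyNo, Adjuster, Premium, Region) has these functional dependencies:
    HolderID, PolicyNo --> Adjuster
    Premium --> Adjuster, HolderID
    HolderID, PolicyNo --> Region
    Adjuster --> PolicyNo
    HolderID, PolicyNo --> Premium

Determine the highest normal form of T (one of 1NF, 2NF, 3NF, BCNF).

Candidate keys: {Adjuster, HolderID}, {HolderID, PolicyNo}, {Premium}. Prime attributes: {Adjuster, HolderID, PolicyNo, Premium}.
For Adjuster --> PolicyNo we have {Adjuster}⁺ = {Adjuster, PolicyNo}; {Adjuster} is not a superkey, so BCNF fails.
But every attribute on its right side ({PolicyNo}) is prime, and the same holds for every other non-superkey FD, so 3NF still holds.

3NF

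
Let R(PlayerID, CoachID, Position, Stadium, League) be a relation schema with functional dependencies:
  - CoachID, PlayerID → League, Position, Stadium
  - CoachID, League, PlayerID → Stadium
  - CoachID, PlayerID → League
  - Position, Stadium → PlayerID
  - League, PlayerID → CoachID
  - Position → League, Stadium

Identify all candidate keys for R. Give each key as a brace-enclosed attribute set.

{CoachID, PlayerID}, {League, PlayerID}, {Position}

{Position}⁺ = {CoachID, League, PlayerID, Position, Stadium}, which is every attribute, so {Position} is a candidate key.
{CoachID, PlayerID}⁺ = {CoachID, League, PlayerID, Position, Stadium}, which is every attribute, so {CoachID, PlayerID} is a candidate key.
{League, PlayerID}⁺ = {CoachID, League, PlayerID, Position, Stadium}, which is every attribute, so {League, PlayerID} is a candidate key.
Any other superkey properly contains one of these, so there are no further candidate keys.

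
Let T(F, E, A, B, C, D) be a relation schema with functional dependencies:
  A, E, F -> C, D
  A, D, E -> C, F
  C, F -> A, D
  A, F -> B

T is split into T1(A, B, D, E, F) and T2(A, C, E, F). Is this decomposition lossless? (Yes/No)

T1 ∩ T2 = {A, E, F}; its closure under F is {A, B, C, D, E, F}.
This includes all of T1, so the common attributes are a superkey of T1 — the join is lossless.

Yes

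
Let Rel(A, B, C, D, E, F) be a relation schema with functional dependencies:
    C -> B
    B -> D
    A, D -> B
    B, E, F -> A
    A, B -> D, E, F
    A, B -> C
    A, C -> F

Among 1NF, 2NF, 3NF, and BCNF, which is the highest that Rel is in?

Candidate keys: {A, B}, {A, C}, {A, D}, {B, E, F}, {C, E, F}. Prime attributes: {A, B, C, D, E, F}.
C -> B breaks BCNF: {C}⁺ = {B, C, D}, so {C} is not a superkey.
Its right-hand attributes {B} are all prime, as are those of every other non-superkey FD — the relation is in 3NF.

3NF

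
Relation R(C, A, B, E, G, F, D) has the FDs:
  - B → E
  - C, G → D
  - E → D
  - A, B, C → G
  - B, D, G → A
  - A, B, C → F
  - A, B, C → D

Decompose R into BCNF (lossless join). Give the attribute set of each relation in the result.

Candidate keys of the original relation: {A, B, C}, {B, C, G}.
In {A, B, C, D, E, F, G}, {B} is not a superkey ({B}⁺ restricted to this set is {B, D, E}), so split on B → D, E into {B, D, E} and {A, B, C, F, G}.
In {B, D, E}, {E} is not a superkey ({E}⁺ restricted to this set is {D, E}), so split on E → D into {D, E} and {B, E}.
{D, E} is in BCNF.
{B, E} is in BCNF.
In {A, B, C, F, G}, {B, G} is not a superkey ({B, G}⁺ restricted to this set is {A, B, G}), so split on B, G → A into {A, B, G} and {B, C, F, G}.
{A, B, G} is in BCNF.
{B, C, F, G} is in BCNF.

{A, B, G}; {B, C, F, G}; {B, E}; {D, E}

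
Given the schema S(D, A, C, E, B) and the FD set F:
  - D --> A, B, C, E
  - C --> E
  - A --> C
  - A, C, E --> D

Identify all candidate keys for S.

{A}, {D}

{A} is a candidate key since {A}⁺ = {A, B, C, D, E} covers every attribute.
{D} is a candidate key since {D}⁺ = {A, B, C, D, E} covers every attribute.
Any other superkey properly contains one of these, so there are no further candidate keys.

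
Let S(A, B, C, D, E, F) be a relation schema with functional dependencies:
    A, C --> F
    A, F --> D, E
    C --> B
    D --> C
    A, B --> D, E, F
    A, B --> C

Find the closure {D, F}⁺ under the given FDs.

Start with {D, F}.
D --> C applies; add {C} → now {C, D, F}.
C --> B applies; add {B} → now {B, C, D, F}.
No further FD applies.

{B, C, D, F}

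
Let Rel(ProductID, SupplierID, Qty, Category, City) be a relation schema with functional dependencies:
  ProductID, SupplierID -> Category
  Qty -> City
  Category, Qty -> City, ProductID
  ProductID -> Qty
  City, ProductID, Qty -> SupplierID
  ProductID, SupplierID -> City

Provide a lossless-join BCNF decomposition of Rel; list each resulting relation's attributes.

{Category, ProductID, Qty, SupplierID}; {City, Qty}

Candidate keys of the original relation: {Category, Qty}, {ProductID}.
{Category, City, ProductID, Qty, SupplierID}: {Qty} determines {City, Qty} here but is not a superkey — split on Qty -> City, giving {City, Qty} and {Category, ProductID, Qty, SupplierID}.
{City, Qty} has no BCNF violation.
{Category, ProductID, Qty, SupplierID} has no BCNF violation.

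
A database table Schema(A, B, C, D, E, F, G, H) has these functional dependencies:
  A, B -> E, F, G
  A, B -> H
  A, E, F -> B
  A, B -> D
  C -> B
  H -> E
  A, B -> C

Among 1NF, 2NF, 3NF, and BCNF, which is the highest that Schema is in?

3NF

Candidate keys: {A, B}, {A, C}, {A, E, F}, {A, F, H}. Prime attributes: {A, B, C, E, F, H}.
For C -> B we have {C}⁺ = {B, C}; {C} is not a superkey, so BCNF fails.
Since {B} ⊆ prime attributes and every other non-superkey FD also has a prime right side, the schema is in 3NF.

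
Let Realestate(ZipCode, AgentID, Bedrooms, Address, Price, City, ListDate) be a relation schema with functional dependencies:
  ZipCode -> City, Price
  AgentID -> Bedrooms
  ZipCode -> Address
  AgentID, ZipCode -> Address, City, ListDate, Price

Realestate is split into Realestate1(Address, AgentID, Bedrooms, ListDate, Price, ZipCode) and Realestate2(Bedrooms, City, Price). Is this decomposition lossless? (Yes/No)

No

Common attributes: {Bedrooms, Price}; their closure is {Bedrooms, Price}.
The closure covers neither Realestate1 nor Realestate2 entirely; the join is not lossless.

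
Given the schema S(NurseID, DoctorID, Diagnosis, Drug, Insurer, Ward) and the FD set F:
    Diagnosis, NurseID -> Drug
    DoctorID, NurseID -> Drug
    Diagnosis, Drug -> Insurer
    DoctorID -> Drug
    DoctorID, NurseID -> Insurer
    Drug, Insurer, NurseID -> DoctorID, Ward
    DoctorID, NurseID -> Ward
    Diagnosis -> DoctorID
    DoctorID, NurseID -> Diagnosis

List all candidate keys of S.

{Diagnosis, NurseID}, {DoctorID, NurseID}, {Drug, Insurer, NurseID}

{NurseID} never appears on the right of any FD, so every key must include it.
Closure of {Diagnosis, NurseID} is {Diagnosis, DoctorID, Drug, Insurer, NurseID, Ward}, the whole schema; {Diagnosis, NurseID} is a candidate key.
Closure of {DoctorID, NurseID} is {Diagnosis, DoctorID, Drug, Insurer, NurseID, Ward}, the whole schema; {DoctorID, NurseID} is a candidate key.
Closure of {Drug, Insurer, NurseID} is {Diagnosis, DoctorID, Drug, Insurer, NurseID, Ward}, the whole schema; {Drug, Insurer, NurseID} is a candidate key.
Any other superkey properly contains one of these, so there are no further candidate keys.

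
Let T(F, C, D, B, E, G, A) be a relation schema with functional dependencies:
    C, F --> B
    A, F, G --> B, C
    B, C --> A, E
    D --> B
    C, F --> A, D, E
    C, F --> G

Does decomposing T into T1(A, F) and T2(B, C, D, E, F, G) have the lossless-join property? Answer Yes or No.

Common attributes: {F}; their closure is {F}.
Neither T1 nor T2 is contained in that closure, so the decomposition is lossy.

No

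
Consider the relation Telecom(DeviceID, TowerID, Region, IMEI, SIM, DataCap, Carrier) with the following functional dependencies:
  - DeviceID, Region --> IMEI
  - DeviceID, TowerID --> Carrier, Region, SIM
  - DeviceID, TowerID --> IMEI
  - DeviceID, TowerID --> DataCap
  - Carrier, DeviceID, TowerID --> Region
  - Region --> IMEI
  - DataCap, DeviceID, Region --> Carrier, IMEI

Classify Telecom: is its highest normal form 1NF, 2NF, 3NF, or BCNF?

2NF

Candidate key: {DeviceID, TowerID}. Prime attributes: {DeviceID, TowerID}.
DeviceID, Region --> IMEI breaks BCNF: {DeviceID, Region}⁺ = {DeviceID, IMEI, Region}, so {DeviceID, Region} is not a superkey.
DeviceID, Region --> IMEI has non-prime {IMEI} on the right and a non-superkey on the left, so 3NF fails.
No non-prime attribute depends on a proper subset of any candidate key, so 2NF holds.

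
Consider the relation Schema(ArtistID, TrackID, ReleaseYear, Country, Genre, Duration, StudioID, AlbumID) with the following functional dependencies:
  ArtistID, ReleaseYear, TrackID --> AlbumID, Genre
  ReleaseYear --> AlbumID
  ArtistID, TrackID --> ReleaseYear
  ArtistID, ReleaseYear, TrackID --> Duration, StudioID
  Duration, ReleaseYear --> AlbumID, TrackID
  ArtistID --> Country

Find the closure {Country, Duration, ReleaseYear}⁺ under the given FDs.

{AlbumID, Country, Duration, ReleaseYear, TrackID}

Start with {Country, Duration, ReleaseYear}.
ReleaseYear --> AlbumID applies; add {AlbumID} → now {AlbumID, Country, Duration, ReleaseYear}.
Duration, ReleaseYear --> AlbumID, TrackID applies; add {TrackID} → now {AlbumID, Country, Duration, ReleaseYear, TrackID}.
No further FD applies.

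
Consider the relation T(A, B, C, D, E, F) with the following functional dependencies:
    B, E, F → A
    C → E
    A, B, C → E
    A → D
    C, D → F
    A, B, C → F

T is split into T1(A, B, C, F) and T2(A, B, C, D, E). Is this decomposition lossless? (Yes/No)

Common attributes: {A, B, C}; their closure is {A, B, C, D, E, F}.
This includes all of T1, so the common attributes are a superkey of T1 — the join is lossless.

Yes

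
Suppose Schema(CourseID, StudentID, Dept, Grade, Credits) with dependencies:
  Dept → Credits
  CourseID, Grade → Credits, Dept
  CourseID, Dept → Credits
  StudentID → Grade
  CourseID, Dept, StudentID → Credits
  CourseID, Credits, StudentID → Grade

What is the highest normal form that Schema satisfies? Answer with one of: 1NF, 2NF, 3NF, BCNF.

1NF

Candidate key: {CourseID, StudentID}. Prime attributes: {CourseID, StudentID}.
For Dept → Credits we have {Dept}⁺ = {Credits, Dept}; {Dept} is not a superkey, so BCNF fails.
Dept → Credits has non-prime {Credits} on the right and a non-superkey on the left, so 3NF fails.
Since {StudentID} ⊂ {CourseID, StudentID} and {StudentID}⁺ ⊇ {Grade} with {Grade} non-prime, there is a partial dependency; 2NF fails.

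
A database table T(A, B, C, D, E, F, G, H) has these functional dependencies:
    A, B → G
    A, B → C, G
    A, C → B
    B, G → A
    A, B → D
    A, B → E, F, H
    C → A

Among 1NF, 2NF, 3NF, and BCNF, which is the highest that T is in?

Candidate keys: {A, B}, {B, G}, {C}. Prime attributes: {A, B, C, G}.
Every FD has a superkey on the left, so the relation is in BCNF.

BCNF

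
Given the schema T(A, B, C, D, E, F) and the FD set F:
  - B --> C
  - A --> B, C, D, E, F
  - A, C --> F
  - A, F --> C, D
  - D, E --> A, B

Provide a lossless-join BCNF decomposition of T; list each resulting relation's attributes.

Candidate keys of the original relation: {A}, {D, E}.
In {A, B, C, D, E, F}, {B} is not a superkey ({B}⁺ restricted to this set is {B, C}), so split on B --> C into {B, C} and {A, B, D, E, F}.
{B, C}: every determinant is a superkey — BCNF.
{A, B, D, E, F}: every determinant is a superkey — BCNF.

{A, B, D, E, F}; {B, C}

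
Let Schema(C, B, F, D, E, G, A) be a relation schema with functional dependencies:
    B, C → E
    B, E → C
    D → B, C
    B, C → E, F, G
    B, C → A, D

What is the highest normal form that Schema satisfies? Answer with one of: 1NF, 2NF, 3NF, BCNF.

BCNF

Candidate keys: {B, C}, {B, E}, {D}. Prime attributes: {B, C, D, E}.
Each dependency's left side is a superkey — BCNF holds.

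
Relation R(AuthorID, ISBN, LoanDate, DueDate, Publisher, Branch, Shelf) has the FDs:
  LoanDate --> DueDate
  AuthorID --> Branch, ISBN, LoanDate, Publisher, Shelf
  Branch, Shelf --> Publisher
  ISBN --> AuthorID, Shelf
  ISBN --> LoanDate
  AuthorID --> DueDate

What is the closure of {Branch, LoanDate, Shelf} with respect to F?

Start with {Branch, LoanDate, Shelf}.
LoanDate --> DueDate applies; add {DueDate} → now {Branch, DueDate, LoanDate, Shelf}.
Branch, Shelf --> Publisher applies; add {Publisher} → now {Branch, DueDate, LoanDate, Publisher, Shelf}.
No further FD applies.

{Branch, DueDate, LoanDate, Publisher, Shelf}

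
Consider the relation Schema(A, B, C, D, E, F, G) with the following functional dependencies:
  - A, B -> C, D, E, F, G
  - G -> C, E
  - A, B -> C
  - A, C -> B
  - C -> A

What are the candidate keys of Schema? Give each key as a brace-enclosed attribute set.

{A, B}, {C}, {G}

{C} is a candidate key since {C}⁺ = {A, B, C, D, E, F, G} covers every attribute.
{G} is a candidate key since {G}⁺ = {A, B, C, D, E, F, G} covers every attribute.
{A, B} is a candidate key since {A, B}⁺ = {A, B, C, D, E, F, G} covers every attribute.
No proper subset of any of these is a key, and no other minimal superkey exists.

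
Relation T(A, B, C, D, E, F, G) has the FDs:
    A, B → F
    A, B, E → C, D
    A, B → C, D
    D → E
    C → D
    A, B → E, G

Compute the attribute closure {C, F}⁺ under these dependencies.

Start with {C, F}.
C → D applies; add {D} → now {C, D, F}.
D → E applies; add {E} → now {C, D, E, F}.
No further FD applies.

{C, D, E, F}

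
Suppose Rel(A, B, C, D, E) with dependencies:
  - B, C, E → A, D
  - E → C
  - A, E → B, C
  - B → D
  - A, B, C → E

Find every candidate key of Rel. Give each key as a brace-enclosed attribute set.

{A, E} is a candidate key since {A, E}⁺ = {A, B, C, D, E} covers every attribute.
{B, E} is a candidate key since {B, E}⁺ = {A, B, C, D, E} covers every attribute.
{A, B, C} is a candidate key since {A, B, C}⁺ = {A, B, C, D, E} covers every attribute.
No proper subset of any of these is a key, and no other minimal superkey exists.

{A, B, C}, {A, E}, {B, E}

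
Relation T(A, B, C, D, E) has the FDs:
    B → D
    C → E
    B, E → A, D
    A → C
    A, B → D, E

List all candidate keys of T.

{A, B}, {B, C}, {B, E}

Attributes never on any right-hand side: {B} — every candidate key must contain it.
{A, B}⁺ = {A, B, C, D, E} — all of the relation — so {A, B} is a candidate key.
{B, C}⁺ = {A, B, C, D, E} — all of the relation — so {B, C} is a candidate key.
{B, E}⁺ = {A, B, C, D, E} — all of the relation — so {B, E} is a candidate key.
Any other superkey properly contains one of these, so there are no further candidate keys.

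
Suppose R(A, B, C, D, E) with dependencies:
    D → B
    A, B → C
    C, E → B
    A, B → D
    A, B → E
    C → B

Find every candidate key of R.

Attributes never on any right-hand side: {A} — every candidate key must contain it.
{A, B} is a candidate key since {A, B}⁺ = {A, B, C, D, E} covers every attribute.
{A, C} is a candidate key since {A, C}⁺ = {A, B, C, D, E} covers every attribute.
{A, D} is a candidate key since {A, D}⁺ = {A, B, C, D, E} covers every attribute.
No proper subset of any of these is a key, and no other minimal superkey exists.

{A, B}, {A, C}, {A, D}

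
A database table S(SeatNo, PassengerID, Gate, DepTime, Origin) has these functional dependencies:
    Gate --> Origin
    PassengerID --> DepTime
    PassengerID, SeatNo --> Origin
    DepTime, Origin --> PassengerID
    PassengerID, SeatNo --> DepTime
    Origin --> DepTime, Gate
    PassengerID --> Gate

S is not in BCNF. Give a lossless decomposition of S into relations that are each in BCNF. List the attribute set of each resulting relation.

{DepTime, Gate, Origin, PassengerID}; {Gate, SeatNo}

Candidate keys of the original relation: {Gate, SeatNo}, {Origin, SeatNo}, {PassengerID, SeatNo}.
In {DepTime, Gate, Origin, PassengerID, SeatNo}, {Gate} is not a superkey ({Gate}⁺ restricted to this set is {DepTime, Gate, Origin, PassengerID}), so split on Gate --> DepTime, Origin, PassengerID into {DepTime, Gate, Origin, PassengerID} and {Gate, SeatNo}.
{DepTime, Gate, Origin, PassengerID} has no BCNF violation.
{Gate, SeatNo} has no BCNF violation.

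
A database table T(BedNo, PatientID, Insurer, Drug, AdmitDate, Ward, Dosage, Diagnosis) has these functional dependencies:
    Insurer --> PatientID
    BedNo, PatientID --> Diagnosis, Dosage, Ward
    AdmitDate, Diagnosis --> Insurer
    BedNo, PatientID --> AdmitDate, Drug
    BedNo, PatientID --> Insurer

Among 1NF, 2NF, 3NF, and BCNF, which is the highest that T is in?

3NF

Candidate keys: {AdmitDate, BedNo, Diagnosis}, {BedNo, Insurer}, {BedNo, PatientID}. Prime attributes: {AdmitDate, BedNo, Diagnosis, Insurer, PatientID}.
Insurer --> PatientID: {Insurer}⁺ = {Insurer, PatientID}, which is not all of the attributes, so the left side is not a superkey — BCNF is violated.
But every attribute on its right side ({PatientID}) is prime, and the same holds for every other non-superkey FD, so 3NF still holds.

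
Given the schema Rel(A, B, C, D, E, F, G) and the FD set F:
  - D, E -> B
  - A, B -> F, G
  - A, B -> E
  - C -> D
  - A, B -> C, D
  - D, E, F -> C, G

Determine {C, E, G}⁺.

{B, C, D, E, G}

Start with {C, E, G}.
C -> D applies; add {D} → now {C, D, E, G}.
D, E -> B applies; add {B} → now {B, C, D, E, G}.
No further FD applies.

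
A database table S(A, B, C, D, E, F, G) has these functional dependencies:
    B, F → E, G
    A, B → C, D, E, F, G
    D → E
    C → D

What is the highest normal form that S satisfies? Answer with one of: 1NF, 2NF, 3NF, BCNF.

Candidate key: {A, B}. Prime attributes: {A, B}.
B, F → E, G breaks BCNF: {B, F}⁺ = {B, E, F, G}, so {B, F} is not a superkey.
B, F → E, G determines the non-prime attributes {E, G} from a non-superkey — 3NF is violated.
Checking every proper subset of each key, none determines a non-prime attribute — 2NF is satisfied.

2NF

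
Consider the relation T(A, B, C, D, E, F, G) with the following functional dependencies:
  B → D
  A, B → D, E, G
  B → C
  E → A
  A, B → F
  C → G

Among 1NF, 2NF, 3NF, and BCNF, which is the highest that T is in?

1NF

Candidate keys: {A, B}, {B, E}. Prime attributes: {A, B, E}.
B → D: {B}⁺ = {B, C, D, G}, which is not all of the attributes, so the left side is not a superkey — BCNF is violated.
B → D determines the non-prime attribute {D} from a non-superkey — 3NF is violated.
The proper key subset {B} of {A, B} determines non-prime {C, D, G}, so the relation is not even in 2NF.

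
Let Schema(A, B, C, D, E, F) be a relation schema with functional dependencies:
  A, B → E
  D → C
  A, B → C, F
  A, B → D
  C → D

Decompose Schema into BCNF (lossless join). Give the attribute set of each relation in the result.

Candidate key of the original relation: {A, B}.
{A, B, C, D, E, F}: {D} determines {C, D} here but is not a superkey — split on D → C, giving {C, D} and {A, B, D, E, F}.
{C, D}: every determinant is a superkey — BCNF.
{A, B, D, E, F}: every determinant is a superkey — BCNF.

{A, B, D, E, F}; {C, D}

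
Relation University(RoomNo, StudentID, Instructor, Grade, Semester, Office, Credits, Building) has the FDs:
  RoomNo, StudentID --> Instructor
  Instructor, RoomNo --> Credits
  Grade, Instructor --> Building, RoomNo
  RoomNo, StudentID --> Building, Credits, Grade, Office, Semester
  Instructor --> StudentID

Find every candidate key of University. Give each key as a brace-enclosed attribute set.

{Grade, Instructor} is a candidate key since {Grade, Instructor}⁺ = {Building, Credits, Grade, Instructor, Office, RoomNo, Semester, StudentID} covers every attribute.
{Instructor, RoomNo} is a candidate key since {Instructor, RoomNo}⁺ = {Building, Credits, Grade, Instructor, Office, RoomNo, Semester, StudentID} covers every attribute.
{RoomNo, StudentID} is a candidate key since {RoomNo, StudentID}⁺ = {Building, Credits, Grade, Instructor, Office, RoomNo, Semester, StudentID} covers every attribute.
Any other superkey properly contains one of these, so there are no further candidate keys.

{Grade, Instructor}, {Instructor, RoomNo}, {RoomNo, StudentID}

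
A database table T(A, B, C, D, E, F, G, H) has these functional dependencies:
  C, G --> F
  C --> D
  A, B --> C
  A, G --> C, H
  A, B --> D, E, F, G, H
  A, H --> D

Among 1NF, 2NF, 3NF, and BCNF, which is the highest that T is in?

2NF

Candidate key: {A, B}. Prime attributes: {A, B}.
C, G --> F: {C, G}⁺ = {C, D, F, G}, which is not all of the attributes, so the left side is not a superkey — BCNF is violated.
C, G --> F has non-prime {F} on the right and a non-superkey on the left, so 3NF fails.
No non-prime attribute depends on a proper subset of any candidate key, so 2NF holds.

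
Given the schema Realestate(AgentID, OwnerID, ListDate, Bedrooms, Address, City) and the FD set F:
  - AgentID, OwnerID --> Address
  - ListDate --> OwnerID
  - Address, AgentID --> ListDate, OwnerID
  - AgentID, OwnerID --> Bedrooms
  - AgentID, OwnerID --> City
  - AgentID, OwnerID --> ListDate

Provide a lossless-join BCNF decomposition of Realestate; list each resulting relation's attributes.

Candidate keys of the original relation: {Address, AgentID}, {AgentID, ListDate}, {AgentID, OwnerID}.
{Address, AgentID, Bedrooms, City, ListDate, OwnerID}: {ListDate} determines {ListDate, OwnerID} here but is not a superkey — split on ListDate --> OwnerID, giving {ListDate, OwnerID} and {Address, AgentID, Bedrooms, City, ListDate}.
{ListDate, OwnerID} has no BCNF violation.
{Address, AgentID, Bedrooms, City, ListDate} has no BCNF violation.

{Address, AgentID, Bedrooms, City, ListDate}; {ListDate, OwnerID}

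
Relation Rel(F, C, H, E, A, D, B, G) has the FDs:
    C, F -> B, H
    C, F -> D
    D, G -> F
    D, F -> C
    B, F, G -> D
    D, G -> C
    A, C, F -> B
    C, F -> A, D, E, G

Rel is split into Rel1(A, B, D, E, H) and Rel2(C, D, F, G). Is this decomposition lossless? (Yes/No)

Common attributes: {D}; their closure is {D}.
Neither Rel1 nor Rel2 is contained in that closure, so the decomposition is lossy.

No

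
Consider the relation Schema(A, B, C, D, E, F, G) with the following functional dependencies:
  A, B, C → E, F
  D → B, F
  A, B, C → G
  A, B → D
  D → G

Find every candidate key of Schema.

{A, B, C}, {A, C, D}

{A, C} never appear on the right of any FD, so every key must include all of them.
{A, B, C}⁺ = {A, B, C, D, E, F, G}, which is every attribute, so {A, B, C} is a candidate key.
{A, C, D}⁺ = {A, B, C, D, E, F, G}, which is every attribute, so {A, C, D} is a candidate key.
Any other superkey properly contains one of these, so there are no further candidate keys.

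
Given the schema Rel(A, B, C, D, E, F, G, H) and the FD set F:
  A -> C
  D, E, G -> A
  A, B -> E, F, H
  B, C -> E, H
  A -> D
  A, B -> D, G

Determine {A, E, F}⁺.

Start with {A, E, F}.
A -> C applies; add {C} → now {A, C, E, F}.
A -> D applies; add {D} → now {A, C, D, E, F}.
No further FD applies.

{A, C, D, E, F}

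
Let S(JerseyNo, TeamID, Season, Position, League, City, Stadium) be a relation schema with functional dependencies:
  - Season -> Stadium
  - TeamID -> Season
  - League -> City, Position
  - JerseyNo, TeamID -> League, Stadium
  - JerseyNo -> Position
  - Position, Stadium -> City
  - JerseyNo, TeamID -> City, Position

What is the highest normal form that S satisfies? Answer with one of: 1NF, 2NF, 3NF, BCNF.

1NF

Candidate key: {JerseyNo, TeamID}. Prime attributes: {JerseyNo, TeamID}.
Season -> Stadium: {Season}⁺ = {Season, Stadium}, which is not all of the attributes, so the left side is not a superkey — BCNF is violated.
Season -> Stadium has non-prime {Stadium} on the right and a non-superkey on the left, so 3NF fails.
The proper key subset {JerseyNo} of {JerseyNo, TeamID} determines non-prime {Position}, so the relation is not even in 2NF.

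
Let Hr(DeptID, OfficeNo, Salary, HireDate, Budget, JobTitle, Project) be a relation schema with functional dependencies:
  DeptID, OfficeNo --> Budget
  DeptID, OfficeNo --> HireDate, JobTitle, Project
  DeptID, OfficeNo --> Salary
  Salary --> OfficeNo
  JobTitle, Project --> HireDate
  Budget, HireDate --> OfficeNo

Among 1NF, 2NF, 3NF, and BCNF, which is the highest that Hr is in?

Candidate keys: {Budget, DeptID, HireDate}, {Budget, DeptID, JobTitle, Project}, {DeptID, OfficeNo}, {DeptID, Salary}. Prime attributes: {Budget, DeptID, HireDate, JobTitle, OfficeNo, Project, Salary}.
Salary --> OfficeNo breaks BCNF: {Salary}⁺ = {OfficeNo, Salary}, so {Salary} is not a superkey.
But every attribute on its right side ({OfficeNo}) is prime, and the same holds for every other non-superkey FD, so 3NF still holds.

3NF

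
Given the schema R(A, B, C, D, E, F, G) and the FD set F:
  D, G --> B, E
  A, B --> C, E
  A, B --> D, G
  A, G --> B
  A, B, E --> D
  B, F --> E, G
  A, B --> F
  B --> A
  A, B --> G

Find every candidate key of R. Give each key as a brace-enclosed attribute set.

{A, G}, {B}, {D, G}

{B}⁺ = {A, B, C, D, E, F, G}, which is every attribute, so {B} is a candidate key.
{A, G}⁺ = {A, B, C, D, E, F, G}, which is every attribute, so {A, G} is a candidate key.
{D, G}⁺ = {A, B, C, D, E, F, G}, which is every attribute, so {D, G} is a candidate key.
These are minimal and exhaustive — every other superkey contains one of them.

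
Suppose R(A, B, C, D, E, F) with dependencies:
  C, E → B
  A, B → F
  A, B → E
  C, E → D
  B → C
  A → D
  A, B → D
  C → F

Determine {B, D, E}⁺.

{B, C, D, E, F}

Start with {B, D, E}.
B → C applies; add {C} → now {B, C, D, E}.
C → F applies; add {F} → now {B, C, D, E, F}.
No further FD applies.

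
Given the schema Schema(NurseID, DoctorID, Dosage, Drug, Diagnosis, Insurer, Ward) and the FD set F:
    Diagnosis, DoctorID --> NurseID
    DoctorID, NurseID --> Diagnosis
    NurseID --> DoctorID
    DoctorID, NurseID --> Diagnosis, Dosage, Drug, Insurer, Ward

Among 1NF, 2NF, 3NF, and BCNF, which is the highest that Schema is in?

Candidate keys: {Diagnosis, DoctorID}, {NurseID}. Prime attributes: {Diagnosis, DoctorID, NurseID}.
Every FD has a superkey on the left, so the relation is in BCNF.

BCNF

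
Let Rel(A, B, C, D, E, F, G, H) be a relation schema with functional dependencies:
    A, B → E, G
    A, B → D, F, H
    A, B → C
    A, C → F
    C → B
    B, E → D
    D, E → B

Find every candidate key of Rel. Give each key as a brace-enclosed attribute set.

{A, B}, {A, C}, {A, D, E}

{A} never appears on the right of any FD, so every key must include it.
{A, B}⁺ = {A, B, C, D, E, F, G, H} — all of the relation — so {A, B} is a candidate key.
{A, C}⁺ = {A, B, C, D, E, F, G, H} — all of the relation — so {A, C} is a candidate key.
{A, D, E}⁺ = {A, B, C, D, E, F, G, H} — all of the relation — so {A, D, E} is a candidate key.
No proper subset of any of these is a key, and no other minimal superkey exists.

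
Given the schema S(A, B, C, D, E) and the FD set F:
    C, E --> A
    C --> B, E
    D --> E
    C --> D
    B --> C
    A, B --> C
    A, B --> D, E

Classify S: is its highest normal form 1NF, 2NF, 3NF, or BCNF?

Candidate keys: {B}, {C}. Prime attributes: {B, C}.
For D --> E we have {D}⁺ = {D, E}; {D} is not a superkey, so BCNF fails.
D --> E has non-prime {E} on the right and a non-superkey on the left, so 3NF fails.
Every candidate key is a single attribute, so no partial dependency is possible; 2NF holds.

2NF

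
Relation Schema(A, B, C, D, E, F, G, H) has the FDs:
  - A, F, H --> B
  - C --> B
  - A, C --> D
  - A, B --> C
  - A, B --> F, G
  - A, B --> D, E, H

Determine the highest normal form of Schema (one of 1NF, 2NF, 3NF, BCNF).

Candidate keys: {A, B}, {A, C}, {A, F, H}. Prime attributes: {A, B, C, F, H}.
C --> B: {C}⁺ = {B, C}, which is not all of the attributes, so the left side is not a superkey — BCNF is violated.
But every attribute on its right side ({B}) is prime, and the same holds for every other non-superkey FD, so 3NF still holds.

3NF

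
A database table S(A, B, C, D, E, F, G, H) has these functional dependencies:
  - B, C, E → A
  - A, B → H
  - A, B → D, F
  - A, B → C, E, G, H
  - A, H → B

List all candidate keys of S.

{A, B}, {A, H}, {B, C, E}

Closure of {A, B} is {A, B, C, D, E, F, G, H}, the whole schema; {A, B} is a candidate key.
Closure of {A, H} is {A, B, C, D, E, F, G, H}, the whole schema; {A, H} is a candidate key.
Closure of {B, C, E} is {A, B, C, D, E, F, G, H}, the whole schema; {B, C, E} is a candidate key.
These are minimal and exhaustive — every other superkey contains one of them.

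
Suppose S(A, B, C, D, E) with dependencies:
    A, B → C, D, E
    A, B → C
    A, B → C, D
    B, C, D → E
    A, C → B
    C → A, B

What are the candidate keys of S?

{A, B}, {C}

{C}⁺ = {A, B, C, D, E}, which is every attribute, so {C} is a candidate key.
{A, B}⁺ = {A, B, C, D, E}, which is every attribute, so {A, B} is a candidate key.
Any other superkey properly contains one of these, so there are no further candidate keys.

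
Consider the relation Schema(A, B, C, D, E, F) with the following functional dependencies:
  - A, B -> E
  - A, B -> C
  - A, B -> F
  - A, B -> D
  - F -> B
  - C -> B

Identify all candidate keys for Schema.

No FD produces {A}, so it must be in every candidate key.
Closure of {A, B} is {A, B, C, D, E, F}, the whole schema; {A, B} is a candidate key.
Closure of {A, C} is {A, B, C, D, E, F}, the whole schema; {A, C} is a candidate key.
Closure of {A, F} is {A, B, C, D, E, F}, the whole schema; {A, F} is a candidate key.
No proper subset of any of these is a key, and no other minimal superkey exists.

{A, B}, {A, C}, {A, F}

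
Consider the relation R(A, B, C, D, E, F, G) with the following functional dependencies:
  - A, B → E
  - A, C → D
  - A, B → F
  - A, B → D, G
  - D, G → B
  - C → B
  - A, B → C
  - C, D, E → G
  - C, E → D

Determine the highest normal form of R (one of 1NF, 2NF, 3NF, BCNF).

Candidate keys: {A, B}, {A, C}, {A, D, G}. Prime attributes: {A, B, C, D, G}.
D, G → B breaks BCNF: {D, G}⁺ = {B, D, G}, so {D, G} is not a superkey.
Since {B} ⊆ prime attributes and every other non-superkey FD also has a prime right side, the schema is in 3NF.

3NF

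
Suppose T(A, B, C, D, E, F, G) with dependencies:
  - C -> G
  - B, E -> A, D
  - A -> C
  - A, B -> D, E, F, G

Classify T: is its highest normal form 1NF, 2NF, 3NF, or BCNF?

1NF

Candidate keys: {A, B}, {B, E}. Prime attributes: {A, B, E}.
C -> G: {C}⁺ = {C, G}, which is not all of the attributes, so the left side is not a superkey — BCNF is violated.
C -> G has non-prime {G} on the right and a non-superkey on the left, so 3NF fails.
{A} is a proper subset of the key {A, B}, and {A}⁺ contains the non-prime attributes {C, G} — a partial dependency, so 2NF is violated.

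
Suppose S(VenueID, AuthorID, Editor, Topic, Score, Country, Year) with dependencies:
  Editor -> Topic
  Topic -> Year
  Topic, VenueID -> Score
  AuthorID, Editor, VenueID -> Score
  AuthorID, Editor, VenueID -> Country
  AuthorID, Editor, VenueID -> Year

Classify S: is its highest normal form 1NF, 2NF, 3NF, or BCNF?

Candidate key: {AuthorID, Editor, VenueID}. Prime attributes: {AuthorID, Editor, VenueID}.
Editor -> Topic breaks BCNF: {Editor}⁺ = {Editor, Topic, Year}, so {Editor} is not a superkey.
Editor -> Topic determines the non-prime attribute {Topic} from a non-superkey — 3NF is violated.
{Editor} is a proper subset of the key {AuthorID, Editor, VenueID}, and {Editor}⁺ contains the non-prime attributes {Topic, Year} — a partial dependency, so 2NF is violated.

1NF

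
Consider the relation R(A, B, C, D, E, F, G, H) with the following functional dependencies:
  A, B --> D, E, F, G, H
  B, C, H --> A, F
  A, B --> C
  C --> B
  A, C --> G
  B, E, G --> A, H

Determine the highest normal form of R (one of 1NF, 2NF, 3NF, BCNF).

3NF

Candidate keys: {A, B}, {A, C}, {B, E, G}, {C, E, G}, {C, H}. Prime attributes: {A, B, C, E, G, H}.
For C --> B we have {C}⁺ = {B, C}; {C} is not a superkey, so BCNF fails.
Its right-hand attributes {B} are all prime, as are those of every other non-superkey FD — the relation is in 3NF.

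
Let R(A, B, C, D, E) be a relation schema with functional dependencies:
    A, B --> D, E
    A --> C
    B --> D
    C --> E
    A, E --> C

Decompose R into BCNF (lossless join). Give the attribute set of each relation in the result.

Candidate key of the original relation: {A, B}.
{A, B, C, D, E}: {A} determines {A, C, E} here but is not a superkey — split on A --> C, E, giving {A, C, E} and {A, B, D}.
{A, C, E}: {C} determines {C, E} here but is not a superkey — split on C --> E, giving {C, E} and {A, C}.
{C, E}: every determinant is a superkey — BCNF.
{A, C}: every determinant is a superkey — BCNF.
{A, B, D}: {B} determines {B, D} here but is not a superkey — split on B --> D, giving {B, D} and {A, B}.
{B, D}: every determinant is a superkey — BCNF.
{A, B}: every determinant is a superkey — BCNF.

{A, B}; {A, C}; {B, D}; {C, E}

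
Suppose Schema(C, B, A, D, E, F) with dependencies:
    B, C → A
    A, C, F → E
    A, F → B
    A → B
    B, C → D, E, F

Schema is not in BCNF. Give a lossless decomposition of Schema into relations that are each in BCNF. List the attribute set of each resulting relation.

{A, B}; {A, C, D, E, F}

Candidate keys of the original relation: {A, C}, {B, C}.
{A, B, C, D, E, F}: {A, F} determines {A, B, F} here but is not a superkey — split on A, F → B, giving {A, B, F} and {A, C, D, E, F}.
{A, B, F}: {A} determines {A, B} here but is not a superkey — split on A → B, giving {A, B} and {A, F}.
{A, B}: every determinant is a superkey — BCNF.
{A, F}: every determinant is a superkey — BCNF.
{A, C, D, E, F}: every determinant is a superkey — BCNF.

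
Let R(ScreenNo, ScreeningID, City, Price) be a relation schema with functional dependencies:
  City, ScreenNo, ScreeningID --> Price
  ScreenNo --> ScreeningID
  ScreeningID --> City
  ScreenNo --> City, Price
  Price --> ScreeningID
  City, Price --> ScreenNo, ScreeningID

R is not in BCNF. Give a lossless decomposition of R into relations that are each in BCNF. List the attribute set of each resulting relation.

{City, ScreeningID}; {Price, ScreenNo, ScreeningID}

Candidate keys of the original relation: {Price}, {ScreenNo}.
Within {City, Price, ScreenNo, ScreeningID}: {ScreeningID}⁺ ∩ {City, Price, ScreenNo, ScreeningID} = {City, ScreeningID}, not the whole set, so ScreeningID --> City violates BCNF; decompose into {City, ScreeningID} and {Price, ScreenNo, ScreeningID}.
{City, ScreeningID} is in BCNF.
{Price, ScreenNo, ScreeningID} is in BCNF.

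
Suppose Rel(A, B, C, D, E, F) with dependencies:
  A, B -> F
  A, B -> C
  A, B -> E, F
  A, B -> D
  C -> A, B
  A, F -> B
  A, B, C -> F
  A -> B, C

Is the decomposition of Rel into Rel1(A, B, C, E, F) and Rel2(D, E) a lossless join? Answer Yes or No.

Common attributes: {E}; their closure is {E}.
Neither Rel1 nor Rel2 is contained in that closure, so the decomposition is lossy.

No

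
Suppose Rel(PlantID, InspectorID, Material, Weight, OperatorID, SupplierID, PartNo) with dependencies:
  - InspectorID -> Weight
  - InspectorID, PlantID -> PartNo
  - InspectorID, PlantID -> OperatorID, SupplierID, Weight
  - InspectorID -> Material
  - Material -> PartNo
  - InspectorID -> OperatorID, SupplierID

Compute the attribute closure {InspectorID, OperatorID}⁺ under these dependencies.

{InspectorID, Material, OperatorID, PartNo, SupplierID, Weight}

Start with {InspectorID, OperatorID}.
InspectorID -> Weight applies; add {Weight} → now {InspectorID, OperatorID, Weight}.
InspectorID -> Material applies; add {Material} → now {InspectorID, Material, OperatorID, Weight}.
Material -> PartNo applies; add {PartNo} → now {InspectorID, Material, OperatorID, PartNo, Weight}.
InspectorID -> OperatorID, SupplierID applies; add {SupplierID} → now {InspectorID, Material, OperatorID, PartNo, SupplierID, Weight}.
No further FD applies.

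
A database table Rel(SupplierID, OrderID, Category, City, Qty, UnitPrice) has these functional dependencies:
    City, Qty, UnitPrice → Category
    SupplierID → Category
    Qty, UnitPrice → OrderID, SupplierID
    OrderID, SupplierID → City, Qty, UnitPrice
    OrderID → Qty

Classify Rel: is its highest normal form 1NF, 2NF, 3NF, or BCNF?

Candidate keys: {OrderID, SupplierID}, {OrderID, UnitPrice}, {Qty, UnitPrice}. Prime attributes: {OrderID, Qty, SupplierID, UnitPrice}.
SupplierID → Category breaks BCNF: {SupplierID}⁺ = {Category, SupplierID}, so {SupplierID} is not a superkey.
Because {Category} is non-prime and the left side of SupplierID → Category is not a superkey, the relation is not in 3NF.
Since {SupplierID} ⊂ {OrderID, SupplierID} and {SupplierID}⁺ ⊇ {Category} with {Category} non-prime, there is a partial dependency; 2NF fails.

1NF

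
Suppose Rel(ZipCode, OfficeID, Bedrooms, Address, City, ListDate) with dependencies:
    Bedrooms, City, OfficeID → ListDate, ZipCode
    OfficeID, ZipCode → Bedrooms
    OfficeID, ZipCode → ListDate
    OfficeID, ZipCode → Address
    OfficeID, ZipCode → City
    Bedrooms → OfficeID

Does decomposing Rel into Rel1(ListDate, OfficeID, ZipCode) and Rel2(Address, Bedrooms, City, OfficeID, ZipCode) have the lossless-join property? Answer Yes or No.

Rel1 ∩ Rel2 = {OfficeID, ZipCode}; its closure under F is {Address, Bedrooms, City, ListDate, OfficeID, ZipCode}.
Since Rel1 ⊆ {Address, Bedrooms, City, ListDate, OfficeID, ZipCode}, the intersection is a superkey of Rel1; the decomposition is lossless.

Yes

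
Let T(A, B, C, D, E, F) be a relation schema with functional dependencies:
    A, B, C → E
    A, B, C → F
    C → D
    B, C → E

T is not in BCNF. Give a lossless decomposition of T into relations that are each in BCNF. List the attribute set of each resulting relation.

Candidate key of the original relation: {A, B, C}.
Within {A, B, C, D, E, F}: {C}⁺ ∩ {A, B, C, D, E, F} = {C, D}, not the whole set, so C → D violates BCNF; decompose into {C, D} and {A, B, C, E, F}.
{C, D} has no BCNF violation.
Within {A, B, C, E, F}: {B, C}⁺ ∩ {A, B, C, E, F} = {B, C, E}, not the whole set, so B, C → E violates BCNF; decompose into {B, C, E} and {A, B, C, F}.
{B, C, E} has no BCNF violation.
{A, B, C, F} has no BCNF violation.

{A, B, C, F}; {B, C, E}; {C, D}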